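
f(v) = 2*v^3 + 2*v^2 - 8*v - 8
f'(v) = 6*v^2 + 4*v - 8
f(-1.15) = 0.80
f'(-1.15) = -4.66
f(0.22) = -9.64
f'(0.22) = -6.83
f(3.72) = 92.87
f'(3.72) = 89.91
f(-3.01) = -20.34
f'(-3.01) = 34.32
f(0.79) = -12.09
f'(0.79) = -1.10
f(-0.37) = -4.87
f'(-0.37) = -8.66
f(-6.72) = -470.85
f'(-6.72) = 236.07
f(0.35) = -10.47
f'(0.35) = -5.86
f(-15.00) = -6188.00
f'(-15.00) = 1282.00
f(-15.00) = -6188.00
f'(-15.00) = 1282.00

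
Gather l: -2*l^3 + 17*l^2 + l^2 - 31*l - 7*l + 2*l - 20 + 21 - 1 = -2*l^3 + 18*l^2 - 36*l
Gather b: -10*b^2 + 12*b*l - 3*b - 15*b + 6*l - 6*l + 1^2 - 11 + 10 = -10*b^2 + b*(12*l - 18)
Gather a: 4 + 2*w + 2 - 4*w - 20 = -2*w - 14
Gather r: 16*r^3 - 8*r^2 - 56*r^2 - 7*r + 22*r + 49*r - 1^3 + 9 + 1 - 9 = 16*r^3 - 64*r^2 + 64*r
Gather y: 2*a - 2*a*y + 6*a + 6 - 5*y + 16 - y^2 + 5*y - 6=-2*a*y + 8*a - y^2 + 16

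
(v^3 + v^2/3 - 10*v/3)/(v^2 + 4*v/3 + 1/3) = v*(3*v^2 + v - 10)/(3*v^2 + 4*v + 1)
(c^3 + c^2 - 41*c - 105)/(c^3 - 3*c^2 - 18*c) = (c^2 - 2*c - 35)/(c*(c - 6))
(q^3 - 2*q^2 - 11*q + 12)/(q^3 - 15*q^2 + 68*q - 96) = (q^2 + 2*q - 3)/(q^2 - 11*q + 24)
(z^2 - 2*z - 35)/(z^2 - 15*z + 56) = (z + 5)/(z - 8)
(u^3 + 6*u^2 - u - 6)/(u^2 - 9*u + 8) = (u^2 + 7*u + 6)/(u - 8)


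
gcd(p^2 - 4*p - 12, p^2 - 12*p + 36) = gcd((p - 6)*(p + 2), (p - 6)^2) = p - 6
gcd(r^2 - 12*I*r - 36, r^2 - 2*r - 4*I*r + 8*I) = 1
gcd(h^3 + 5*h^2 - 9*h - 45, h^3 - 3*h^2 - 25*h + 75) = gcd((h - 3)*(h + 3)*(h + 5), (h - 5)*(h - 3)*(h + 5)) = h^2 + 2*h - 15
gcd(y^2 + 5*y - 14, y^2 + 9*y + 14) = y + 7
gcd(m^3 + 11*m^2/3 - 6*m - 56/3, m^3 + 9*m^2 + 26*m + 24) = m^2 + 6*m + 8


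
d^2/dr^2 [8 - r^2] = -2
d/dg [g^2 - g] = 2*g - 1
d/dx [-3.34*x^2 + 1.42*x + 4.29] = 1.42 - 6.68*x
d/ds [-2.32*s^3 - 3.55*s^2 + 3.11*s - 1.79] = -6.96*s^2 - 7.1*s + 3.11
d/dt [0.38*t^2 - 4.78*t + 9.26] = 0.76*t - 4.78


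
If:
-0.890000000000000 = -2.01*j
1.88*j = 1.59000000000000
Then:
No Solution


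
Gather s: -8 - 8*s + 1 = -8*s - 7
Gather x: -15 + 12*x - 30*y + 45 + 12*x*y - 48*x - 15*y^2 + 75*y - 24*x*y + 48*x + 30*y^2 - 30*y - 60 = x*(12 - 12*y) + 15*y^2 + 15*y - 30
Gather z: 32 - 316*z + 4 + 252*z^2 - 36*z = 252*z^2 - 352*z + 36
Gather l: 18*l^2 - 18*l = 18*l^2 - 18*l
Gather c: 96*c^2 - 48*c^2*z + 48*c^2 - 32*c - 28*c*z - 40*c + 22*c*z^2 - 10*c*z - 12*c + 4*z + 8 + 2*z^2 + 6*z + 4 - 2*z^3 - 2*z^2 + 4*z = c^2*(144 - 48*z) + c*(22*z^2 - 38*z - 84) - 2*z^3 + 14*z + 12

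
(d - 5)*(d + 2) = d^2 - 3*d - 10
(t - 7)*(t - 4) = t^2 - 11*t + 28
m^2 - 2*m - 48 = (m - 8)*(m + 6)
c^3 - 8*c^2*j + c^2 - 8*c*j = c*(c + 1)*(c - 8*j)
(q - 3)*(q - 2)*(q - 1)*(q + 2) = q^4 - 4*q^3 - q^2 + 16*q - 12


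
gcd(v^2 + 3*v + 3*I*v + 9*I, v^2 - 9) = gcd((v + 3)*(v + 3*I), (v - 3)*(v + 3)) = v + 3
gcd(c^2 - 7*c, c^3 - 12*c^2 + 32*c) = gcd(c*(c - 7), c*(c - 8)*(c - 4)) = c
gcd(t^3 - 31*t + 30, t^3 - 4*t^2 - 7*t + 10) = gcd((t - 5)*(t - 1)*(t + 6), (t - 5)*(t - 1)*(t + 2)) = t^2 - 6*t + 5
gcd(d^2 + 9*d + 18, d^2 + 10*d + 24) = d + 6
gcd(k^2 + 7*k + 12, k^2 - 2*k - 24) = k + 4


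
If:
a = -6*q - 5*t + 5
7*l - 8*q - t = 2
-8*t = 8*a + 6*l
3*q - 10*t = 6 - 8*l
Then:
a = -3383/2599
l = 2860/2599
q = 1698/2599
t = 1238/2599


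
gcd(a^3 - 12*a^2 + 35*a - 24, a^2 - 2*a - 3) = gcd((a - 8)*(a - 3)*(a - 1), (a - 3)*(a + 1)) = a - 3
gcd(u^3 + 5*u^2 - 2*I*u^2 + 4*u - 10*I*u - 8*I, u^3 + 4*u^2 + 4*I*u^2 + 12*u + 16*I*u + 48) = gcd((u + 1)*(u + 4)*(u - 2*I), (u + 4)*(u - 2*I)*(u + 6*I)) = u^2 + u*(4 - 2*I) - 8*I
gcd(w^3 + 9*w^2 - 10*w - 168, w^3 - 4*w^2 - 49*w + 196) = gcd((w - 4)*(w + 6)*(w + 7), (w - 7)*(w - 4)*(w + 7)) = w^2 + 3*w - 28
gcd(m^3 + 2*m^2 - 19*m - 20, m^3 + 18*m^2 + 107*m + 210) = m + 5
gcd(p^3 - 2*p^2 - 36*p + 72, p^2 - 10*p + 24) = p - 6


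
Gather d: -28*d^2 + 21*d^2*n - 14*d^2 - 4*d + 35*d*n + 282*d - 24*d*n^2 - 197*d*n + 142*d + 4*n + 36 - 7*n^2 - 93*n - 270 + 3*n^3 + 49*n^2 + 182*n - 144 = d^2*(21*n - 42) + d*(-24*n^2 - 162*n + 420) + 3*n^3 + 42*n^2 + 93*n - 378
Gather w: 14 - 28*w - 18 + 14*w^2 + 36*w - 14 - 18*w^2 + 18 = -4*w^2 + 8*w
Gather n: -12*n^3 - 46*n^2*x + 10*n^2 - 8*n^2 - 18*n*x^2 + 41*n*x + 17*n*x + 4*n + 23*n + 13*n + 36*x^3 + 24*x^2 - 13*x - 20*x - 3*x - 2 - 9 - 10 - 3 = -12*n^3 + n^2*(2 - 46*x) + n*(-18*x^2 + 58*x + 40) + 36*x^3 + 24*x^2 - 36*x - 24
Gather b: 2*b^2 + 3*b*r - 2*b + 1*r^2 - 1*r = 2*b^2 + b*(3*r - 2) + r^2 - r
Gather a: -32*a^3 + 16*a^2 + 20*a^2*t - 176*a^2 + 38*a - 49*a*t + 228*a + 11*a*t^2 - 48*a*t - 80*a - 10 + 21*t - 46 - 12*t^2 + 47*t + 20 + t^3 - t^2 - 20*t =-32*a^3 + a^2*(20*t - 160) + a*(11*t^2 - 97*t + 186) + t^3 - 13*t^2 + 48*t - 36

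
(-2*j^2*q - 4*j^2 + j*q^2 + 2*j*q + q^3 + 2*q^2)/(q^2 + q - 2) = (-2*j^2 + j*q + q^2)/(q - 1)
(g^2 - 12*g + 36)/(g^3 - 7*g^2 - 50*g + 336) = (g - 6)/(g^2 - g - 56)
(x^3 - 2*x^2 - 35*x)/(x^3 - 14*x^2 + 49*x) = (x + 5)/(x - 7)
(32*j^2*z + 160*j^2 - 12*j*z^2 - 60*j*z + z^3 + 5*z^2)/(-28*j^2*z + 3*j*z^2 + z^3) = (-8*j*z - 40*j + z^2 + 5*z)/(z*(7*j + z))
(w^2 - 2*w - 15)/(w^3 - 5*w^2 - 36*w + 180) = (w + 3)/(w^2 - 36)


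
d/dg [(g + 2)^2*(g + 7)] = (g + 2)*(3*g + 16)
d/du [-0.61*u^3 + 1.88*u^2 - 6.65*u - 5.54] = -1.83*u^2 + 3.76*u - 6.65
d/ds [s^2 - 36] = 2*s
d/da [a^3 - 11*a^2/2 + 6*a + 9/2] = 3*a^2 - 11*a + 6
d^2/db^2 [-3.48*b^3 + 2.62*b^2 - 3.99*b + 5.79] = 5.24 - 20.88*b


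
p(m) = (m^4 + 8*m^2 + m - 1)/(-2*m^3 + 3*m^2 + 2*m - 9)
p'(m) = (6*m^2 - 6*m - 2)*(m^4 + 8*m^2 + m - 1)/(-2*m^3 + 3*m^2 + 2*m - 9)^2 + (4*m^3 + 16*m + 1)/(-2*m^3 + 3*m^2 + 2*m - 9)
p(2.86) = -5.26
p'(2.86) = 0.66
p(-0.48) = -0.05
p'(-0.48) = 0.80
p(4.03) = -4.77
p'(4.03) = 0.15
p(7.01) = -5.24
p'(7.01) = -0.33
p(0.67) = -0.50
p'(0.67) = -2.11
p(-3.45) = 2.28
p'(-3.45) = -0.13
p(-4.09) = 2.41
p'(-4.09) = -0.25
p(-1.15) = -2.37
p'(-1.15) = 12.57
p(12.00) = -7.28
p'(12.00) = -0.45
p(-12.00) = 5.67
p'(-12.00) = -0.47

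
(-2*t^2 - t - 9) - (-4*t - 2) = -2*t^2 + 3*t - 7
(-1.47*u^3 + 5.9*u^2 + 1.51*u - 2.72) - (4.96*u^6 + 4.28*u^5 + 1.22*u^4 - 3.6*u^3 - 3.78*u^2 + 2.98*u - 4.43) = -4.96*u^6 - 4.28*u^5 - 1.22*u^4 + 2.13*u^3 + 9.68*u^2 - 1.47*u + 1.71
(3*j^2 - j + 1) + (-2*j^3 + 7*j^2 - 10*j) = -2*j^3 + 10*j^2 - 11*j + 1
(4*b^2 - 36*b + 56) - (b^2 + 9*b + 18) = 3*b^2 - 45*b + 38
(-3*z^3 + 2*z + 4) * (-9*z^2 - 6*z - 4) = 27*z^5 + 18*z^4 - 6*z^3 - 48*z^2 - 32*z - 16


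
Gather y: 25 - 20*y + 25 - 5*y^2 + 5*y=-5*y^2 - 15*y + 50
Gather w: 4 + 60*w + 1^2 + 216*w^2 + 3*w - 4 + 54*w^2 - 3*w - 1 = 270*w^2 + 60*w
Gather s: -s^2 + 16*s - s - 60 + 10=-s^2 + 15*s - 50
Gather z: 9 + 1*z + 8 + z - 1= 2*z + 16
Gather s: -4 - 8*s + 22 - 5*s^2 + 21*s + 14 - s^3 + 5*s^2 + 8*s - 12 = -s^3 + 21*s + 20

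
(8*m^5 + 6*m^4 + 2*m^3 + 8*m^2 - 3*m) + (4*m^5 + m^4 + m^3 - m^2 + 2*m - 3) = 12*m^5 + 7*m^4 + 3*m^3 + 7*m^2 - m - 3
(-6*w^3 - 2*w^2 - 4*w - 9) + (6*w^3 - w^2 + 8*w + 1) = -3*w^2 + 4*w - 8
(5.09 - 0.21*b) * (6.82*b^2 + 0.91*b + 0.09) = -1.4322*b^3 + 34.5227*b^2 + 4.613*b + 0.4581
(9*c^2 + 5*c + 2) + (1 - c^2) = 8*c^2 + 5*c + 3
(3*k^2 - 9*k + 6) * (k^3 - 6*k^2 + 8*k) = 3*k^5 - 27*k^4 + 84*k^3 - 108*k^2 + 48*k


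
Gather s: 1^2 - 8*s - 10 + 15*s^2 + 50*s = 15*s^2 + 42*s - 9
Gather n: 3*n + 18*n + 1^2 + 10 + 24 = 21*n + 35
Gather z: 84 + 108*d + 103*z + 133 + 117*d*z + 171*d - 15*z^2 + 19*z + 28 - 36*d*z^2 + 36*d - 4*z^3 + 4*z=315*d - 4*z^3 + z^2*(-36*d - 15) + z*(117*d + 126) + 245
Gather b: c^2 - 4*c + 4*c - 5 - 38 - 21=c^2 - 64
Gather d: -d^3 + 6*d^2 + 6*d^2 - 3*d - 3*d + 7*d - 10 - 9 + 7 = -d^3 + 12*d^2 + d - 12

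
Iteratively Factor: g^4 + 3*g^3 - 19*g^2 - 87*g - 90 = (g + 3)*(g^3 - 19*g - 30) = (g + 2)*(g + 3)*(g^2 - 2*g - 15) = (g + 2)*(g + 3)^2*(g - 5)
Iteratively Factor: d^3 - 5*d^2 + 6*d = (d)*(d^2 - 5*d + 6) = d*(d - 2)*(d - 3)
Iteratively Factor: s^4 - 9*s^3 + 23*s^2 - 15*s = (s - 3)*(s^3 - 6*s^2 + 5*s) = (s - 5)*(s - 3)*(s^2 - s) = (s - 5)*(s - 3)*(s - 1)*(s)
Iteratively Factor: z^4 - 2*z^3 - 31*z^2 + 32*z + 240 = (z + 4)*(z^3 - 6*z^2 - 7*z + 60) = (z + 3)*(z + 4)*(z^2 - 9*z + 20) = (z - 4)*(z + 3)*(z + 4)*(z - 5)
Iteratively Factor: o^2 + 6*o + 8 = (o + 4)*(o + 2)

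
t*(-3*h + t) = -3*h*t + t^2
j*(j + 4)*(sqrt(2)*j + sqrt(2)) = sqrt(2)*j^3 + 5*sqrt(2)*j^2 + 4*sqrt(2)*j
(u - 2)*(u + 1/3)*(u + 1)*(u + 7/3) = u^4 + 5*u^3/3 - 35*u^2/9 - 55*u/9 - 14/9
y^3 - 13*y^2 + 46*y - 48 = (y - 8)*(y - 3)*(y - 2)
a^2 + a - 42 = (a - 6)*(a + 7)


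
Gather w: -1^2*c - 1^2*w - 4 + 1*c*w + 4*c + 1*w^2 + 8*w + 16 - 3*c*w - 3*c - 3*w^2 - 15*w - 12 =-2*w^2 + w*(-2*c - 8)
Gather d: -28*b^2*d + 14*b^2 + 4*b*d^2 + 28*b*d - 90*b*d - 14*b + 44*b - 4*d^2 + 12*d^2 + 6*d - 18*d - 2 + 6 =14*b^2 + 30*b + d^2*(4*b + 8) + d*(-28*b^2 - 62*b - 12) + 4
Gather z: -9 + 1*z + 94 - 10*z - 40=45 - 9*z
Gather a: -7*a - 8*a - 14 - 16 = -15*a - 30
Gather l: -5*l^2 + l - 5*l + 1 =-5*l^2 - 4*l + 1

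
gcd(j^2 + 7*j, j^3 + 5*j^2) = j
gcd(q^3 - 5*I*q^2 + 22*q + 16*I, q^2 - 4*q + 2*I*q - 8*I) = q + 2*I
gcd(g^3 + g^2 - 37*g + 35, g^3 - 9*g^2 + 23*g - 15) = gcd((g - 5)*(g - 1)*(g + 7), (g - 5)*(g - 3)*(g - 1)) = g^2 - 6*g + 5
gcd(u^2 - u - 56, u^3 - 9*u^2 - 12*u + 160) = u - 8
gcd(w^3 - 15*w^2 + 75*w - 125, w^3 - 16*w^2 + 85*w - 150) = w^2 - 10*w + 25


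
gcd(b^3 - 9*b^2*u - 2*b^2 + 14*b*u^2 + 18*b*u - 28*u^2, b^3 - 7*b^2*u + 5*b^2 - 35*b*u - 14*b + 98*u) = -b^2 + 7*b*u + 2*b - 14*u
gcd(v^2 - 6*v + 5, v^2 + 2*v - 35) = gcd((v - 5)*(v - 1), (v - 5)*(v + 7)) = v - 5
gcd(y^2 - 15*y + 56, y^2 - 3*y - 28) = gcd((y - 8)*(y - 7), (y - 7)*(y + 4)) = y - 7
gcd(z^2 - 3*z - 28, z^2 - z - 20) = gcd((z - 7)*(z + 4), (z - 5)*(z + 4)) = z + 4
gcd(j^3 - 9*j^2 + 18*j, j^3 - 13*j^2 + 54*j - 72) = j^2 - 9*j + 18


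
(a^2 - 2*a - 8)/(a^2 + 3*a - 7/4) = 4*(a^2 - 2*a - 8)/(4*a^2 + 12*a - 7)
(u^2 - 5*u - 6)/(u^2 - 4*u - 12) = (u + 1)/(u + 2)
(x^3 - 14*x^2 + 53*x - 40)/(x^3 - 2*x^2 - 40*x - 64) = (x^2 - 6*x + 5)/(x^2 + 6*x + 8)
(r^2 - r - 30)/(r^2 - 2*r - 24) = (r + 5)/(r + 4)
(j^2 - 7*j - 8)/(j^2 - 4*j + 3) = (j^2 - 7*j - 8)/(j^2 - 4*j + 3)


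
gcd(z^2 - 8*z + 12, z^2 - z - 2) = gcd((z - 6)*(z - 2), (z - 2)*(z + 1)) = z - 2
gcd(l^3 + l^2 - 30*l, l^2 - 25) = l - 5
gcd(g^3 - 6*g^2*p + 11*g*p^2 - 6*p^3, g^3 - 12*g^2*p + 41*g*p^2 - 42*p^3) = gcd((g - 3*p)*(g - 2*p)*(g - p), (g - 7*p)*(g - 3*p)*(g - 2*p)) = g^2 - 5*g*p + 6*p^2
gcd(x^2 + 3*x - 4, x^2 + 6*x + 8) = x + 4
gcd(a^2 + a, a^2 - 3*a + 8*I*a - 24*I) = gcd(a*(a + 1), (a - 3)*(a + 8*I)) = 1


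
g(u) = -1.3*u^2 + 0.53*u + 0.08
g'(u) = 0.53 - 2.6*u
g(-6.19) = -53.01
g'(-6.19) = 16.62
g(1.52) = -2.12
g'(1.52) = -3.42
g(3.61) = -14.95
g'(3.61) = -8.86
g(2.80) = -8.63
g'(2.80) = -6.75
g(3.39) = -13.06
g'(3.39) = -8.28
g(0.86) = -0.43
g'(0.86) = -1.71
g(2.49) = -6.66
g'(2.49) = -5.94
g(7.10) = -61.69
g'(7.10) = -17.93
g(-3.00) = -13.21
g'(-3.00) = 8.33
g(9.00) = -100.45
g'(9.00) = -22.87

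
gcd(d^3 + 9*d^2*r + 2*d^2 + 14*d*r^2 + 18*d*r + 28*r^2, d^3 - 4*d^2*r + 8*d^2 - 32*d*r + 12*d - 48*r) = d + 2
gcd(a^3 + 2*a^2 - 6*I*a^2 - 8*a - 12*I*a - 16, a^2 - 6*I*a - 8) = a^2 - 6*I*a - 8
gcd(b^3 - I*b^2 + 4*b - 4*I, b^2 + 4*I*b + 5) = b - I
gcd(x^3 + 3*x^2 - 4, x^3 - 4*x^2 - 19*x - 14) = x + 2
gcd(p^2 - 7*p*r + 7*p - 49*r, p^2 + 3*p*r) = 1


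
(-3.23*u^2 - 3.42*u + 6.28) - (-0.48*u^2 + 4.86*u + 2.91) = -2.75*u^2 - 8.28*u + 3.37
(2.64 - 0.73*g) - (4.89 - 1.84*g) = 1.11*g - 2.25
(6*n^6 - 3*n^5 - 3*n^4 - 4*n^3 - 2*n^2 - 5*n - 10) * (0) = 0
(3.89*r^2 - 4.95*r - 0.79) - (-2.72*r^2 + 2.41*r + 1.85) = 6.61*r^2 - 7.36*r - 2.64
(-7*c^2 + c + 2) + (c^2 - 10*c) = -6*c^2 - 9*c + 2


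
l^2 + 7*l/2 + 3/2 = (l + 1/2)*(l + 3)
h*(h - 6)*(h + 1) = h^3 - 5*h^2 - 6*h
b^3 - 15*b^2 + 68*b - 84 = (b - 7)*(b - 6)*(b - 2)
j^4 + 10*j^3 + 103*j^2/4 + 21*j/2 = j*(j + 1/2)*(j + 7/2)*(j + 6)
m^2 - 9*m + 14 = (m - 7)*(m - 2)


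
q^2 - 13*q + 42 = (q - 7)*(q - 6)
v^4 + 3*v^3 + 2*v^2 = v^2*(v + 1)*(v + 2)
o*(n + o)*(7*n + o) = 7*n^2*o + 8*n*o^2 + o^3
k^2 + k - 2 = (k - 1)*(k + 2)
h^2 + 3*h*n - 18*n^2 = (h - 3*n)*(h + 6*n)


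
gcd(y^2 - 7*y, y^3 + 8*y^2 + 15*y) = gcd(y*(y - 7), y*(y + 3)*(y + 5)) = y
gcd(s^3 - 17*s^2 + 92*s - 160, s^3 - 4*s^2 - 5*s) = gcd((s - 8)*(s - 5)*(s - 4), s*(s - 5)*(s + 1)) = s - 5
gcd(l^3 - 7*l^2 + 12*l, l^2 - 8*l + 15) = l - 3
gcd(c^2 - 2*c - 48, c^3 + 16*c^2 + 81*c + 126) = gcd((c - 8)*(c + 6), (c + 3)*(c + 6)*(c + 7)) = c + 6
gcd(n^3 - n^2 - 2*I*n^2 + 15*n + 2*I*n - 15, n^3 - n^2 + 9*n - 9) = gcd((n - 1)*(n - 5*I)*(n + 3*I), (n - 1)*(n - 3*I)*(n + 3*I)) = n^2 + n*(-1 + 3*I) - 3*I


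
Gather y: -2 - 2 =-4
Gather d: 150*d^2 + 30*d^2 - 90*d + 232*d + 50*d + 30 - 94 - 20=180*d^2 + 192*d - 84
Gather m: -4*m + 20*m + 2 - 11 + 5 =16*m - 4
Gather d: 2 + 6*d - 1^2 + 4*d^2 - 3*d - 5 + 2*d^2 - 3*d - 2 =6*d^2 - 6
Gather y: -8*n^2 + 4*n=-8*n^2 + 4*n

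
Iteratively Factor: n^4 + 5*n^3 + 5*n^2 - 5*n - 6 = (n - 1)*(n^3 + 6*n^2 + 11*n + 6) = (n - 1)*(n + 2)*(n^2 + 4*n + 3) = (n - 1)*(n + 1)*(n + 2)*(n + 3)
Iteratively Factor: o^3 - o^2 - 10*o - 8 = (o + 1)*(o^2 - 2*o - 8) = (o - 4)*(o + 1)*(o + 2)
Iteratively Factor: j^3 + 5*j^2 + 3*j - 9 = (j + 3)*(j^2 + 2*j - 3) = (j - 1)*(j + 3)*(j + 3)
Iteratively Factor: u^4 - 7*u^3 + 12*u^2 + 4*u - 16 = (u - 2)*(u^3 - 5*u^2 + 2*u + 8) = (u - 2)*(u + 1)*(u^2 - 6*u + 8) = (u - 2)^2*(u + 1)*(u - 4)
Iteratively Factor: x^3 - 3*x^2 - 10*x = (x + 2)*(x^2 - 5*x) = x*(x + 2)*(x - 5)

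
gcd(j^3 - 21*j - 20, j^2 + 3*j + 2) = j + 1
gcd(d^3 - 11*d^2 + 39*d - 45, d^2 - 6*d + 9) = d^2 - 6*d + 9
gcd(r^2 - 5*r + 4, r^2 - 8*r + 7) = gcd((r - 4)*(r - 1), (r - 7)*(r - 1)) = r - 1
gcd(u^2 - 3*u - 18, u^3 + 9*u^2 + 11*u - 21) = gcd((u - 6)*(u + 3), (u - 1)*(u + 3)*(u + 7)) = u + 3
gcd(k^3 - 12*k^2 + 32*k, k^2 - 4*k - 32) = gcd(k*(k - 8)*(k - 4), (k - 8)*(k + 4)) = k - 8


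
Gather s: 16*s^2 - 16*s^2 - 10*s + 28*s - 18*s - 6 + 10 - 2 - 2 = 0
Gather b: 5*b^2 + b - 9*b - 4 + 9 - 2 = 5*b^2 - 8*b + 3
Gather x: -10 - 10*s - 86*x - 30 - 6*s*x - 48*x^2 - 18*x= -10*s - 48*x^2 + x*(-6*s - 104) - 40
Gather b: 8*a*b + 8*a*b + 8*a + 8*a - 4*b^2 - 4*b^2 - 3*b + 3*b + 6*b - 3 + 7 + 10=16*a - 8*b^2 + b*(16*a + 6) + 14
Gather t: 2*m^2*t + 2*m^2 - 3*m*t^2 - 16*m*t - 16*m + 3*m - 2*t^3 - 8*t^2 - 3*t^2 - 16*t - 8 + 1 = 2*m^2 - 13*m - 2*t^3 + t^2*(-3*m - 11) + t*(2*m^2 - 16*m - 16) - 7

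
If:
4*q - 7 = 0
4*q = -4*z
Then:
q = 7/4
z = -7/4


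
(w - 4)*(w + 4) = w^2 - 16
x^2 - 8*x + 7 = (x - 7)*(x - 1)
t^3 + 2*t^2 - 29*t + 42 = (t - 3)*(t - 2)*(t + 7)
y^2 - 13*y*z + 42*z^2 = (y - 7*z)*(y - 6*z)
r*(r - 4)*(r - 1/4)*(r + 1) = r^4 - 13*r^3/4 - 13*r^2/4 + r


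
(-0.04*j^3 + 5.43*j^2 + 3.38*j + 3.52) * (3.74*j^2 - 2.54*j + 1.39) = -0.1496*j^5 + 20.4098*j^4 - 1.2066*j^3 + 12.1273*j^2 - 4.2426*j + 4.8928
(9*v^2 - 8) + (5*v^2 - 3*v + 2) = 14*v^2 - 3*v - 6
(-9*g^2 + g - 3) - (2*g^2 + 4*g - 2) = -11*g^2 - 3*g - 1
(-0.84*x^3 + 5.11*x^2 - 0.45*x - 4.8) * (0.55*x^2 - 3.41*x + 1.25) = -0.462*x^5 + 5.6749*x^4 - 18.7226*x^3 + 5.282*x^2 + 15.8055*x - 6.0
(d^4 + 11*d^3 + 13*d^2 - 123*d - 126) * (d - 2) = d^5 + 9*d^4 - 9*d^3 - 149*d^2 + 120*d + 252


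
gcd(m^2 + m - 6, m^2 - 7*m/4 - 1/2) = m - 2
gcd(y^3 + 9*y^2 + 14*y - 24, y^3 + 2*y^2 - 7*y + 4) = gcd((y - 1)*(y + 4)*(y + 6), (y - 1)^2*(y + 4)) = y^2 + 3*y - 4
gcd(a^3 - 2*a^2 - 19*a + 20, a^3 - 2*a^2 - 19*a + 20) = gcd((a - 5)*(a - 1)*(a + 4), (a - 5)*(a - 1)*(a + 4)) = a^3 - 2*a^2 - 19*a + 20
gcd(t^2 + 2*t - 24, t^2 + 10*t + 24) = t + 6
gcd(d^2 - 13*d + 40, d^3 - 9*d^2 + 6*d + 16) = d - 8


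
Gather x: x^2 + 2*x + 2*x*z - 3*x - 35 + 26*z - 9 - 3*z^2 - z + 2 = x^2 + x*(2*z - 1) - 3*z^2 + 25*z - 42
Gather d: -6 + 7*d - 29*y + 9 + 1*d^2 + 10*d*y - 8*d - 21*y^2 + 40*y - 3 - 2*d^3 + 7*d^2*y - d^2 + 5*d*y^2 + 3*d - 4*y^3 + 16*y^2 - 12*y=-2*d^3 + 7*d^2*y + d*(5*y^2 + 10*y + 2) - 4*y^3 - 5*y^2 - y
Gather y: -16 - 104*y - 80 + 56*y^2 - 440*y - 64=56*y^2 - 544*y - 160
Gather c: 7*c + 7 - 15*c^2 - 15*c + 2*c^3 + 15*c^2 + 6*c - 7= 2*c^3 - 2*c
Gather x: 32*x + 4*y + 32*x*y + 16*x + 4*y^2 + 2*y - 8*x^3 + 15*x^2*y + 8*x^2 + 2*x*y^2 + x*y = -8*x^3 + x^2*(15*y + 8) + x*(2*y^2 + 33*y + 48) + 4*y^2 + 6*y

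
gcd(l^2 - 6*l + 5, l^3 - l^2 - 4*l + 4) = l - 1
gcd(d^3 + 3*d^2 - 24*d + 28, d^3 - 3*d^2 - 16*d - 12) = 1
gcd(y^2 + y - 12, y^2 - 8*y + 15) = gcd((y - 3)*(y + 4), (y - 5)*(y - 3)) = y - 3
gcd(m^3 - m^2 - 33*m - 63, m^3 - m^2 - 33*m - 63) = m^3 - m^2 - 33*m - 63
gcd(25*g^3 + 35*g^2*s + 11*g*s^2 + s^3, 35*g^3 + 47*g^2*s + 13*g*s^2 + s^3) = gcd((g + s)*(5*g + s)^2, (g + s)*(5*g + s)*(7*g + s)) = 5*g^2 + 6*g*s + s^2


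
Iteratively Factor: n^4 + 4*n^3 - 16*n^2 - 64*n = (n)*(n^3 + 4*n^2 - 16*n - 64) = n*(n + 4)*(n^2 - 16) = n*(n + 4)^2*(n - 4)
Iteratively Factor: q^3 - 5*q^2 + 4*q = (q)*(q^2 - 5*q + 4) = q*(q - 4)*(q - 1)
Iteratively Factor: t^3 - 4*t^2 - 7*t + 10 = (t - 5)*(t^2 + t - 2) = (t - 5)*(t - 1)*(t + 2)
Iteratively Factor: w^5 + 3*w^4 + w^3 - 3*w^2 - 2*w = (w - 1)*(w^4 + 4*w^3 + 5*w^2 + 2*w) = (w - 1)*(w + 1)*(w^3 + 3*w^2 + 2*w) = (w - 1)*(w + 1)*(w + 2)*(w^2 + w) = w*(w - 1)*(w + 1)*(w + 2)*(w + 1)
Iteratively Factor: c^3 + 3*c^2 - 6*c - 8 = (c - 2)*(c^2 + 5*c + 4) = (c - 2)*(c + 4)*(c + 1)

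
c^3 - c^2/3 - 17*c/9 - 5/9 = (c - 5/3)*(c + 1/3)*(c + 1)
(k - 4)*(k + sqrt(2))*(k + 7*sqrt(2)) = k^3 - 4*k^2 + 8*sqrt(2)*k^2 - 32*sqrt(2)*k + 14*k - 56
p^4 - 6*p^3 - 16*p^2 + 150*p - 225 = (p - 5)*(p - 3)^2*(p + 5)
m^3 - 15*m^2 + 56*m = m*(m - 8)*(m - 7)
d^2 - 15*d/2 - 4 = (d - 8)*(d + 1/2)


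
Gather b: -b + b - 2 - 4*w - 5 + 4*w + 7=0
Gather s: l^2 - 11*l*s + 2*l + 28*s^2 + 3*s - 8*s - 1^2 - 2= l^2 + 2*l + 28*s^2 + s*(-11*l - 5) - 3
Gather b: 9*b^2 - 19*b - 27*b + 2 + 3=9*b^2 - 46*b + 5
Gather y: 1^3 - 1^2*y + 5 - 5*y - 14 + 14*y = 8*y - 8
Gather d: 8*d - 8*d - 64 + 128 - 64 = 0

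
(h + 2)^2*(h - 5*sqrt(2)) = h^3 - 5*sqrt(2)*h^2 + 4*h^2 - 20*sqrt(2)*h + 4*h - 20*sqrt(2)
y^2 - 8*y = y*(y - 8)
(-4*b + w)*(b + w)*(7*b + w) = -28*b^3 - 25*b^2*w + 4*b*w^2 + w^3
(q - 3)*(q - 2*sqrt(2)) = q^2 - 3*q - 2*sqrt(2)*q + 6*sqrt(2)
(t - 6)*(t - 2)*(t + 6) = t^3 - 2*t^2 - 36*t + 72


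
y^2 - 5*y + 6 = (y - 3)*(y - 2)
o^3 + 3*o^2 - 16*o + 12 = (o - 2)*(o - 1)*(o + 6)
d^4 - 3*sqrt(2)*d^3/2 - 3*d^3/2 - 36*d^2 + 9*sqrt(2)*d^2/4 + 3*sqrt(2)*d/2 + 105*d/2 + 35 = (d - 2)*(d + 1/2)*(d - 5*sqrt(2))*(d + 7*sqrt(2)/2)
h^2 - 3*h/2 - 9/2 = (h - 3)*(h + 3/2)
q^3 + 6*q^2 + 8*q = q*(q + 2)*(q + 4)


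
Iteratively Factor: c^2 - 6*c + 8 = (c - 2)*(c - 4)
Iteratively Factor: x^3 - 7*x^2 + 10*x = (x - 5)*(x^2 - 2*x) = x*(x - 5)*(x - 2)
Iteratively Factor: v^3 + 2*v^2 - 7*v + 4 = (v + 4)*(v^2 - 2*v + 1) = (v - 1)*(v + 4)*(v - 1)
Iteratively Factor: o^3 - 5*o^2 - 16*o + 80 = (o - 4)*(o^2 - o - 20) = (o - 4)*(o + 4)*(o - 5)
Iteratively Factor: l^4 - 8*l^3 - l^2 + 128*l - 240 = (l - 3)*(l^3 - 5*l^2 - 16*l + 80) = (l - 4)*(l - 3)*(l^2 - l - 20) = (l - 5)*(l - 4)*(l - 3)*(l + 4)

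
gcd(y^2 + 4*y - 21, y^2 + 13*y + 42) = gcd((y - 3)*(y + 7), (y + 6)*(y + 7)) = y + 7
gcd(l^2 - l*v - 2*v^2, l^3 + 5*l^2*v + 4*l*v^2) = l + v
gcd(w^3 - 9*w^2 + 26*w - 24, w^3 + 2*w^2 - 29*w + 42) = w^2 - 5*w + 6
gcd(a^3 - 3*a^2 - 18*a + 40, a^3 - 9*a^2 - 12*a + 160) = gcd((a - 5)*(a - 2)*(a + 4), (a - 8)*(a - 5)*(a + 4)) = a^2 - a - 20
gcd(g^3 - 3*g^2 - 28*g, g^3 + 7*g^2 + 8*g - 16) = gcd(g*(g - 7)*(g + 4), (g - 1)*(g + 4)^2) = g + 4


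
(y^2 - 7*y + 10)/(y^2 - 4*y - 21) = (-y^2 + 7*y - 10)/(-y^2 + 4*y + 21)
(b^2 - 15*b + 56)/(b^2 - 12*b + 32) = (b - 7)/(b - 4)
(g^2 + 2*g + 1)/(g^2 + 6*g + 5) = (g + 1)/(g + 5)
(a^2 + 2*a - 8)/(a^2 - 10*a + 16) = (a + 4)/(a - 8)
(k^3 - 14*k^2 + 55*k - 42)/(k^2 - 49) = (k^2 - 7*k + 6)/(k + 7)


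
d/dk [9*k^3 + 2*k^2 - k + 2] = 27*k^2 + 4*k - 1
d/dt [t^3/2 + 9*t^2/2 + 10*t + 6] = 3*t^2/2 + 9*t + 10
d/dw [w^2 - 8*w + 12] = 2*w - 8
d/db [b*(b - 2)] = 2*b - 2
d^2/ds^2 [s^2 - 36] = 2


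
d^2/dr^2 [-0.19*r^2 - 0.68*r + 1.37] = -0.380000000000000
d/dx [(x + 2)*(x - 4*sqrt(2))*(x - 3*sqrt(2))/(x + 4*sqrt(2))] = (2*x^3 + 2*x^2 + 5*sqrt(2)*x^2 - 112*x + 16*sqrt(2)*x - 160 + 96*sqrt(2))/(x^2 + 8*sqrt(2)*x + 32)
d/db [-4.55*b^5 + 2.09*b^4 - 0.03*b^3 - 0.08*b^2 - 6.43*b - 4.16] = -22.75*b^4 + 8.36*b^3 - 0.09*b^2 - 0.16*b - 6.43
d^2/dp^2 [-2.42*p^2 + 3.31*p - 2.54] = -4.84000000000000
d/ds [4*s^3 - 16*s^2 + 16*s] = 12*s^2 - 32*s + 16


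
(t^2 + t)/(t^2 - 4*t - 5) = t/(t - 5)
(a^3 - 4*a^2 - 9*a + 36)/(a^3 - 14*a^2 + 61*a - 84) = (a + 3)/(a - 7)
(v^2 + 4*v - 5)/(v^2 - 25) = (v - 1)/(v - 5)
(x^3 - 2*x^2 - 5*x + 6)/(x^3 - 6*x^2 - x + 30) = (x - 1)/(x - 5)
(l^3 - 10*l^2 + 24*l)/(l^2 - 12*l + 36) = l*(l - 4)/(l - 6)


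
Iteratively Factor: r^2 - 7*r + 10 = (r - 2)*(r - 5)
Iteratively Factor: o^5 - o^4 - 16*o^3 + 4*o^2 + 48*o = (o - 4)*(o^4 + 3*o^3 - 4*o^2 - 12*o) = o*(o - 4)*(o^3 + 3*o^2 - 4*o - 12) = o*(o - 4)*(o + 3)*(o^2 - 4) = o*(o - 4)*(o - 2)*(o + 3)*(o + 2)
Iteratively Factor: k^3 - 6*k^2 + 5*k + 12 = (k - 3)*(k^2 - 3*k - 4) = (k - 3)*(k + 1)*(k - 4)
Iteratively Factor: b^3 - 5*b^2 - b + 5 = (b - 5)*(b^2 - 1) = (b - 5)*(b + 1)*(b - 1)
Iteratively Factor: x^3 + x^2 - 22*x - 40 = (x + 4)*(x^2 - 3*x - 10) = (x + 2)*(x + 4)*(x - 5)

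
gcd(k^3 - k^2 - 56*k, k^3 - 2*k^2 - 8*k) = k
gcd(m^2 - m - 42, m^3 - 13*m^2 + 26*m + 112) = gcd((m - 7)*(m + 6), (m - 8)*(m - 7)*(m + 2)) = m - 7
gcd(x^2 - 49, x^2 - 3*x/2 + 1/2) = 1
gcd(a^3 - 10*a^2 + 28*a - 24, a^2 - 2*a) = a - 2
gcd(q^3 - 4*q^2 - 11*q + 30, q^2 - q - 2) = q - 2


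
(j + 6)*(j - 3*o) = j^2 - 3*j*o + 6*j - 18*o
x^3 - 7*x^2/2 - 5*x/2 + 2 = (x - 4)*(x - 1/2)*(x + 1)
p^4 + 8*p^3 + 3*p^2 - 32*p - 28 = (p - 2)*(p + 1)*(p + 2)*(p + 7)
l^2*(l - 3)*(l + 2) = l^4 - l^3 - 6*l^2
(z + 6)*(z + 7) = z^2 + 13*z + 42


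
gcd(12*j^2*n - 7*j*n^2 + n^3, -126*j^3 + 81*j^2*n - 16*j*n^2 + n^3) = 3*j - n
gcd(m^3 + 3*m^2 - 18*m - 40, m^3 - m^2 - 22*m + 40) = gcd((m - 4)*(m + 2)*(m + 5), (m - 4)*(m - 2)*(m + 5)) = m^2 + m - 20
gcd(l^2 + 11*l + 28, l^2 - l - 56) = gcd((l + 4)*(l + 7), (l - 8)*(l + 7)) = l + 7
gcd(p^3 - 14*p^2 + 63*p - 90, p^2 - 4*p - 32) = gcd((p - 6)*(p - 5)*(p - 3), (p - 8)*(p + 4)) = 1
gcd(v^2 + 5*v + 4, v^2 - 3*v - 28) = v + 4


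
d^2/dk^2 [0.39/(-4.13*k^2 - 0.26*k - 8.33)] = (13.304382*k^2 + 0.837564*k - 0.39*(8.26*k + 0.26)*(16.52*k + 0.52) + 26.834262)/(4.13*k^2 + 0.26*k + 8.33)^3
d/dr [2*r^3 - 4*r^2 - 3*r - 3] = 6*r^2 - 8*r - 3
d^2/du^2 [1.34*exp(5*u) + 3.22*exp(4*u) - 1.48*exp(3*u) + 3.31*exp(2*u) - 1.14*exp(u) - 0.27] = (33.5*exp(4*u) + 51.52*exp(3*u) - 13.32*exp(2*u) + 13.24*exp(u) - 1.14)*exp(u)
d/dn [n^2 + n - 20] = 2*n + 1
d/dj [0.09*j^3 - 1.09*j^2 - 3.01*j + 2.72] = 0.27*j^2 - 2.18*j - 3.01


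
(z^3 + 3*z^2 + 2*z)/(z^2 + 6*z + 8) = z*(z + 1)/(z + 4)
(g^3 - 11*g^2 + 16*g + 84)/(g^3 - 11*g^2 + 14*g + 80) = (g^2 - 13*g + 42)/(g^2 - 13*g + 40)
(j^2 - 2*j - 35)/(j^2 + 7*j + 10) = (j - 7)/(j + 2)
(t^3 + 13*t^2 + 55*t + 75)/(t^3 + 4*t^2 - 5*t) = (t^2 + 8*t + 15)/(t*(t - 1))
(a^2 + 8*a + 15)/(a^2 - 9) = (a + 5)/(a - 3)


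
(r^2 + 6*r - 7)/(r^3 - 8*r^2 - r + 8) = (r + 7)/(r^2 - 7*r - 8)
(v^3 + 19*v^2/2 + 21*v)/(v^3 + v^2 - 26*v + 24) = v*(2*v + 7)/(2*(v^2 - 5*v + 4))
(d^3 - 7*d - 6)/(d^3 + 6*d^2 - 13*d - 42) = (d + 1)/(d + 7)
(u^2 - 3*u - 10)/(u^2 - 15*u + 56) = (u^2 - 3*u - 10)/(u^2 - 15*u + 56)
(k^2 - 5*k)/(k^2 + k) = (k - 5)/(k + 1)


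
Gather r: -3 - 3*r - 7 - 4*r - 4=-7*r - 14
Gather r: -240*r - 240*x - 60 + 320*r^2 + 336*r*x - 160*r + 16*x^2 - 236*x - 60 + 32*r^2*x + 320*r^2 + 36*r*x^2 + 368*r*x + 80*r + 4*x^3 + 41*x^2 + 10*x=r^2*(32*x + 640) + r*(36*x^2 + 704*x - 320) + 4*x^3 + 57*x^2 - 466*x - 120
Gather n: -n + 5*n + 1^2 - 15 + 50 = 4*n + 36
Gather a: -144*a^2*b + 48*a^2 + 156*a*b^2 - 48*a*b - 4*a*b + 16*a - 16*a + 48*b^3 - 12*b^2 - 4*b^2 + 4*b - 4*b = a^2*(48 - 144*b) + a*(156*b^2 - 52*b) + 48*b^3 - 16*b^2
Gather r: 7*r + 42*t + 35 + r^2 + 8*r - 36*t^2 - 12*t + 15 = r^2 + 15*r - 36*t^2 + 30*t + 50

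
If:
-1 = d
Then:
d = -1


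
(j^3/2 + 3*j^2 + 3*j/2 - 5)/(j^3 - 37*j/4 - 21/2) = 2*(j^2 + 4*j - 5)/(4*j^2 - 8*j - 21)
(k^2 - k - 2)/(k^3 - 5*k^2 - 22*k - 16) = (k - 2)/(k^2 - 6*k - 16)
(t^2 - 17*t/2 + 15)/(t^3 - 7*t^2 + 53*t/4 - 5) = 2*(t - 6)/(2*t^2 - 9*t + 4)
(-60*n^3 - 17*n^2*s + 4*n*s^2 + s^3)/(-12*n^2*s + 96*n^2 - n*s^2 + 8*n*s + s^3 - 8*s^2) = (5*n + s)/(s - 8)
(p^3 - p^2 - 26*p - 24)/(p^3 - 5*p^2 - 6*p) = (p + 4)/p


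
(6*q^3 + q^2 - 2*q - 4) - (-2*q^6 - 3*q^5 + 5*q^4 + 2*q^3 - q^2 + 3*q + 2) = 2*q^6 + 3*q^5 - 5*q^4 + 4*q^3 + 2*q^2 - 5*q - 6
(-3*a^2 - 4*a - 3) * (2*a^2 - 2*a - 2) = -6*a^4 - 2*a^3 + 8*a^2 + 14*a + 6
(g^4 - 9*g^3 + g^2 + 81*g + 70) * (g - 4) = g^5 - 13*g^4 + 37*g^3 + 77*g^2 - 254*g - 280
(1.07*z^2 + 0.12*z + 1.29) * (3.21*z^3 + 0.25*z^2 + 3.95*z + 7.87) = 3.4347*z^5 + 0.6527*z^4 + 8.3974*z^3 + 9.2174*z^2 + 6.0399*z + 10.1523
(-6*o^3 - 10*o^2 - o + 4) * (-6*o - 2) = 36*o^4 + 72*o^3 + 26*o^2 - 22*o - 8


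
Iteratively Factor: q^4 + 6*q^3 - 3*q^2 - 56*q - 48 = (q + 4)*(q^3 + 2*q^2 - 11*q - 12) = (q + 4)^2*(q^2 - 2*q - 3) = (q + 1)*(q + 4)^2*(q - 3)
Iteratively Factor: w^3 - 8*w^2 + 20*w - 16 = (w - 2)*(w^2 - 6*w + 8) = (w - 2)^2*(w - 4)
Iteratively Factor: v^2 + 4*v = (v)*(v + 4)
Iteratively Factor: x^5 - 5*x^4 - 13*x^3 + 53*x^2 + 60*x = (x)*(x^4 - 5*x^3 - 13*x^2 + 53*x + 60) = x*(x + 3)*(x^3 - 8*x^2 + 11*x + 20) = x*(x - 4)*(x + 3)*(x^2 - 4*x - 5) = x*(x - 4)*(x + 1)*(x + 3)*(x - 5)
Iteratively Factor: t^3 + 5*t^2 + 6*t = (t)*(t^2 + 5*t + 6) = t*(t + 3)*(t + 2)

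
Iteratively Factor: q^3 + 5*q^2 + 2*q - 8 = (q - 1)*(q^2 + 6*q + 8) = (q - 1)*(q + 2)*(q + 4)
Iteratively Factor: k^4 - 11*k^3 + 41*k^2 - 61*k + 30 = (k - 2)*(k^3 - 9*k^2 + 23*k - 15) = (k - 3)*(k - 2)*(k^2 - 6*k + 5) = (k - 3)*(k - 2)*(k - 1)*(k - 5)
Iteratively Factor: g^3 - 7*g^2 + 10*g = (g)*(g^2 - 7*g + 10) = g*(g - 5)*(g - 2)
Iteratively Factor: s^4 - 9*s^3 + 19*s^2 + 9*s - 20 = (s - 5)*(s^3 - 4*s^2 - s + 4) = (s - 5)*(s - 1)*(s^2 - 3*s - 4) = (s - 5)*(s - 1)*(s + 1)*(s - 4)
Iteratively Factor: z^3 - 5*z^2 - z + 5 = (z - 1)*(z^2 - 4*z - 5) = (z - 1)*(z + 1)*(z - 5)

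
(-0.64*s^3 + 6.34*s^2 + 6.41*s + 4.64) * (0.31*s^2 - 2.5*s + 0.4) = -0.1984*s^5 + 3.5654*s^4 - 14.1189*s^3 - 12.0506*s^2 - 9.036*s + 1.856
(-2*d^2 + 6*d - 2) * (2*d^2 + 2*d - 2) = -4*d^4 + 8*d^3 + 12*d^2 - 16*d + 4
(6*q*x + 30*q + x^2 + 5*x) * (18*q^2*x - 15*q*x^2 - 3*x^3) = 108*q^3*x^2 + 540*q^3*x - 72*q^2*x^3 - 360*q^2*x^2 - 33*q*x^4 - 165*q*x^3 - 3*x^5 - 15*x^4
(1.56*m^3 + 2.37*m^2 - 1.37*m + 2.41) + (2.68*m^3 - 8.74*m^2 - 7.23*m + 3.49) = 4.24*m^3 - 6.37*m^2 - 8.6*m + 5.9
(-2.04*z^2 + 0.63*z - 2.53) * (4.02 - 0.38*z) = 0.7752*z^3 - 8.4402*z^2 + 3.494*z - 10.1706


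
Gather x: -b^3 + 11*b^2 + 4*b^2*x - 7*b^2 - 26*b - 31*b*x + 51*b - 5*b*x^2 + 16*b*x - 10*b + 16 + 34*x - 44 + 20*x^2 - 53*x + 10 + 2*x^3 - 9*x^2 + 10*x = -b^3 + 4*b^2 + 15*b + 2*x^3 + x^2*(11 - 5*b) + x*(4*b^2 - 15*b - 9) - 18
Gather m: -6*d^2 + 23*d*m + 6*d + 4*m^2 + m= -6*d^2 + 6*d + 4*m^2 + m*(23*d + 1)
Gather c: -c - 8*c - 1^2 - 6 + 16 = 9 - 9*c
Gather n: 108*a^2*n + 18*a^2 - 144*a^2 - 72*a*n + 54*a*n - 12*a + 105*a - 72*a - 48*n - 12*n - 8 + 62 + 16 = -126*a^2 + 21*a + n*(108*a^2 - 18*a - 60) + 70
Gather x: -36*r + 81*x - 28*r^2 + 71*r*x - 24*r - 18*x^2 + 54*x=-28*r^2 - 60*r - 18*x^2 + x*(71*r + 135)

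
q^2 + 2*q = q*(q + 2)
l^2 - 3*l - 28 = (l - 7)*(l + 4)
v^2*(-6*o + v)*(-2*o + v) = 12*o^2*v^2 - 8*o*v^3 + v^4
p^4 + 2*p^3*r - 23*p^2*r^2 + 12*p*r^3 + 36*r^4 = (p - 3*r)*(p - 2*r)*(p + r)*(p + 6*r)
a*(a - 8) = a^2 - 8*a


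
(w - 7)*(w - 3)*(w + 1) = w^3 - 9*w^2 + 11*w + 21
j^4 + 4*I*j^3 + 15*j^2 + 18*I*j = j*(j - 3*I)*(j + I)*(j + 6*I)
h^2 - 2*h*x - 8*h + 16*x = (h - 8)*(h - 2*x)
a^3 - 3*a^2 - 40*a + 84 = (a - 7)*(a - 2)*(a + 6)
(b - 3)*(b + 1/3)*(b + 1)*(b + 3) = b^4 + 4*b^3/3 - 26*b^2/3 - 12*b - 3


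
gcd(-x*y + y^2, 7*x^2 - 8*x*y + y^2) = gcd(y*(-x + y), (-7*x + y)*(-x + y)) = x - y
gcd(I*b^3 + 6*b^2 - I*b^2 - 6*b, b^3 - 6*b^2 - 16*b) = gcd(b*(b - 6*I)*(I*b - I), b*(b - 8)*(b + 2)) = b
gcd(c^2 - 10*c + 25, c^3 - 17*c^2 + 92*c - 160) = c - 5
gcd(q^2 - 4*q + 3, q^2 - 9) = q - 3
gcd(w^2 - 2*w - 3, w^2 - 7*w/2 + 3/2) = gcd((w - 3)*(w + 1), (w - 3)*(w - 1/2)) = w - 3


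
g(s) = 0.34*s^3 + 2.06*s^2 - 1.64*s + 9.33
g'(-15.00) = 166.06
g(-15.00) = -650.07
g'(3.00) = 19.90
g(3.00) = 32.13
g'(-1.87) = -5.78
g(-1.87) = 17.38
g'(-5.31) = 5.24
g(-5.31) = 25.22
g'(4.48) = 37.29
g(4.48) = 73.90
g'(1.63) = 7.79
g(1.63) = 13.60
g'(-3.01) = -4.80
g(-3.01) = 23.66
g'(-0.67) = -3.94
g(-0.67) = 11.25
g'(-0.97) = -4.68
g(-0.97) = 12.55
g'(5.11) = 46.05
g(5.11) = 100.11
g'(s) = 1.02*s^2 + 4.12*s - 1.64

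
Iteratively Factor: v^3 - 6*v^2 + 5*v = (v)*(v^2 - 6*v + 5) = v*(v - 1)*(v - 5)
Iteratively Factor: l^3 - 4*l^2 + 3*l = (l - 3)*(l^2 - l) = l*(l - 3)*(l - 1)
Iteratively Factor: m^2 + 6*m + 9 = (m + 3)*(m + 3)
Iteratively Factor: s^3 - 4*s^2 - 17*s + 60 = (s - 3)*(s^2 - s - 20) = (s - 3)*(s + 4)*(s - 5)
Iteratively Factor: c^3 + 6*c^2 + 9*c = (c)*(c^2 + 6*c + 9) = c*(c + 3)*(c + 3)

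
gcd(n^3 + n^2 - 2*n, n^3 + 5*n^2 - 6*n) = n^2 - n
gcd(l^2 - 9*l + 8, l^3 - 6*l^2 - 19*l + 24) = l^2 - 9*l + 8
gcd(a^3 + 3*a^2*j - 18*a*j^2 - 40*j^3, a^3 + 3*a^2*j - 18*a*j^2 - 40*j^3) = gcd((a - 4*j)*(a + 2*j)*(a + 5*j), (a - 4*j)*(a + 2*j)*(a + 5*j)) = a^3 + 3*a^2*j - 18*a*j^2 - 40*j^3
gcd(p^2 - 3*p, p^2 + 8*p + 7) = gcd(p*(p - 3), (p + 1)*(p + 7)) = 1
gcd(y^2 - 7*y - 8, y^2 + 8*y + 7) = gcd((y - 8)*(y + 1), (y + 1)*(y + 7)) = y + 1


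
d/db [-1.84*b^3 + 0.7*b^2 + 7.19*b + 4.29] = -5.52*b^2 + 1.4*b + 7.19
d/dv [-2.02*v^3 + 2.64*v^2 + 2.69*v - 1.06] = -6.06*v^2 + 5.28*v + 2.69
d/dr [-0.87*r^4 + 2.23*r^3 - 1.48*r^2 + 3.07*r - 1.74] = -3.48*r^3 + 6.69*r^2 - 2.96*r + 3.07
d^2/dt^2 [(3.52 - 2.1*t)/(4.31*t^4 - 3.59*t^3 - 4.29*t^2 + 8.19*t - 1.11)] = (-468.11772*t^7 + 1827.64688*t^6 - 1563.35556*t^5 - 376.41444*t^4 + 962.680224*t^3 + 70.2221040000002*t^2 - 766.21446*t + 400.510188)/(80.062991*t^12 - 200.064597*t^11 - 72.431274*t^10 + 808.418944*t^9 - 750.101553*t^8 - 687.095712*t^7 + 1625.375799*t^6 - 607.88286*t^5 - 712.806021*t^4 + 770.083308*t^3 - 239.22054*t^2 + 30.272697*t - 1.367631)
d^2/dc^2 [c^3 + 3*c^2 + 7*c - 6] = 6*c + 6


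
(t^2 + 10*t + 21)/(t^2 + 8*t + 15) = (t + 7)/(t + 5)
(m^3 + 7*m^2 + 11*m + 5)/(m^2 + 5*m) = m + 2 + 1/m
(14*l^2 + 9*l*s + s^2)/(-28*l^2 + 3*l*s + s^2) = (2*l + s)/(-4*l + s)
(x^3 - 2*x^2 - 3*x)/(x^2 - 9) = x*(x + 1)/(x + 3)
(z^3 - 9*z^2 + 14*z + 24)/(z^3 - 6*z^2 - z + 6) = (z - 4)/(z - 1)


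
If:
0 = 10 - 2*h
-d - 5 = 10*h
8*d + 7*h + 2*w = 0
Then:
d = -55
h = 5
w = 405/2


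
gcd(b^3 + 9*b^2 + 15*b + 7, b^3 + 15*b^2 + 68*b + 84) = b + 7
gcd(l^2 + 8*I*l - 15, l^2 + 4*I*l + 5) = l + 5*I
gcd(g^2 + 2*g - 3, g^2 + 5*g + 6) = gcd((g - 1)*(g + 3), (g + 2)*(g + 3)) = g + 3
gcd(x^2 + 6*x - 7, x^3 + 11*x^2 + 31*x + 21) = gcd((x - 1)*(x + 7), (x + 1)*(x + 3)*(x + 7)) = x + 7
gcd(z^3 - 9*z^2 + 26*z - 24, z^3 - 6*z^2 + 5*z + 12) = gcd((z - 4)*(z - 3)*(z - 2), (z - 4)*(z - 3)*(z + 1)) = z^2 - 7*z + 12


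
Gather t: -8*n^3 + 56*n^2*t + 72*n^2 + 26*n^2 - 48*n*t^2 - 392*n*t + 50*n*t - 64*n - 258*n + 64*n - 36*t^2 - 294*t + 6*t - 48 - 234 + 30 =-8*n^3 + 98*n^2 - 258*n + t^2*(-48*n - 36) + t*(56*n^2 - 342*n - 288) - 252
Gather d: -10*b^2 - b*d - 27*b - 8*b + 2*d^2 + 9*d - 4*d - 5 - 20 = -10*b^2 - 35*b + 2*d^2 + d*(5 - b) - 25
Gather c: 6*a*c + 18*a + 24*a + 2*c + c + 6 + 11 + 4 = 42*a + c*(6*a + 3) + 21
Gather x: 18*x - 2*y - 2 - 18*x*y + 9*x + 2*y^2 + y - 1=x*(27 - 18*y) + 2*y^2 - y - 3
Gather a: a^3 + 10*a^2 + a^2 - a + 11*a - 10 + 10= a^3 + 11*a^2 + 10*a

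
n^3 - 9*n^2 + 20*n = n*(n - 5)*(n - 4)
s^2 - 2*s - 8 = (s - 4)*(s + 2)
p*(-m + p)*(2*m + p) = -2*m^2*p + m*p^2 + p^3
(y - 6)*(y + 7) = y^2 + y - 42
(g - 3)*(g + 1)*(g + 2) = g^3 - 7*g - 6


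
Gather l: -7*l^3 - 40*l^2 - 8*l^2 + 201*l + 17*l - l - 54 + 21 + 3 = -7*l^3 - 48*l^2 + 217*l - 30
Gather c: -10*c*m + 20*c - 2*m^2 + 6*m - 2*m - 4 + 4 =c*(20 - 10*m) - 2*m^2 + 4*m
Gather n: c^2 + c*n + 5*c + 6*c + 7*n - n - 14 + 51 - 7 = c^2 + 11*c + n*(c + 6) + 30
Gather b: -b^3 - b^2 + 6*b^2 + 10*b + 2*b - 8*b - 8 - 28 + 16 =-b^3 + 5*b^2 + 4*b - 20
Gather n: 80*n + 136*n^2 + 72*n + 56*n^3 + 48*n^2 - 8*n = 56*n^3 + 184*n^2 + 144*n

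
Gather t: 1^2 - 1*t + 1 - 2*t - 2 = -3*t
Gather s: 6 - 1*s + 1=7 - s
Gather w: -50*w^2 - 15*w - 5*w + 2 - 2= -50*w^2 - 20*w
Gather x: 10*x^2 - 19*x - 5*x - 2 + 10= 10*x^2 - 24*x + 8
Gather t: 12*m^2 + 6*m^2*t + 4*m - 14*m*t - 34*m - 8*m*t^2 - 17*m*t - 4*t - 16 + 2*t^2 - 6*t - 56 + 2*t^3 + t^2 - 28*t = 12*m^2 - 30*m + 2*t^3 + t^2*(3 - 8*m) + t*(6*m^2 - 31*m - 38) - 72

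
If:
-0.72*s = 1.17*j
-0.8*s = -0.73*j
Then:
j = 0.00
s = 0.00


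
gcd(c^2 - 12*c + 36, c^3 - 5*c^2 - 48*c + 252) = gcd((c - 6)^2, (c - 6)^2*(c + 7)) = c^2 - 12*c + 36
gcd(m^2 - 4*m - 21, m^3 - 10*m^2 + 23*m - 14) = m - 7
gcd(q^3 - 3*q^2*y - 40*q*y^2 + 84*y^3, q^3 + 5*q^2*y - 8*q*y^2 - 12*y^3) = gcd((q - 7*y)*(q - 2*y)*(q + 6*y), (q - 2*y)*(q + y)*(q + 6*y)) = -q^2 - 4*q*y + 12*y^2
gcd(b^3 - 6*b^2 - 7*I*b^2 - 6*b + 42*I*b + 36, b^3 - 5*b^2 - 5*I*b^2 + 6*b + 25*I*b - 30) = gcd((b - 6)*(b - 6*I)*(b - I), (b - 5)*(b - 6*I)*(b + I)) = b - 6*I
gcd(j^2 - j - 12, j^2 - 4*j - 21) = j + 3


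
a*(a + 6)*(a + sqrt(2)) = a^3 + sqrt(2)*a^2 + 6*a^2 + 6*sqrt(2)*a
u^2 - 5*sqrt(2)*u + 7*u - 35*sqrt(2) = (u + 7)*(u - 5*sqrt(2))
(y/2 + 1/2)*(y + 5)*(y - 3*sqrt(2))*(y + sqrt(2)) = y^4/2 - sqrt(2)*y^3 + 3*y^3 - 6*sqrt(2)*y^2 - y^2/2 - 18*y - 5*sqrt(2)*y - 15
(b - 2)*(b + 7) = b^2 + 5*b - 14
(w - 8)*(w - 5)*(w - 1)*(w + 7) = w^4 - 7*w^3 - 45*w^2 + 331*w - 280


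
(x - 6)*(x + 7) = x^2 + x - 42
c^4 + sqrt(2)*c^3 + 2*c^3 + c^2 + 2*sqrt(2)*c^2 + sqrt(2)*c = c*(c + 1)^2*(c + sqrt(2))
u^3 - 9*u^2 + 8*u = u*(u - 8)*(u - 1)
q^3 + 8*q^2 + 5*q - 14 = (q - 1)*(q + 2)*(q + 7)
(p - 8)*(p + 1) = p^2 - 7*p - 8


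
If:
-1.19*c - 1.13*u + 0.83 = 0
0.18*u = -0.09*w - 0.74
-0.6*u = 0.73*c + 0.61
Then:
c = -10.71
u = 12.01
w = -32.24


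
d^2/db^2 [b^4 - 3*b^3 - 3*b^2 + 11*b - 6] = 12*b^2 - 18*b - 6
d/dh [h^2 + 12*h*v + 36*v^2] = 2*h + 12*v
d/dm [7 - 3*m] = -3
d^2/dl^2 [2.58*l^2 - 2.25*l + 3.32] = 5.16000000000000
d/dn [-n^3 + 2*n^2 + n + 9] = -3*n^2 + 4*n + 1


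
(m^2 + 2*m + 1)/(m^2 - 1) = (m + 1)/(m - 1)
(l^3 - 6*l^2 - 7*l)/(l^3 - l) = (l - 7)/(l - 1)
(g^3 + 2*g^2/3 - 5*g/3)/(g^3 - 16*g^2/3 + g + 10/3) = g*(3*g + 5)/(3*g^2 - 13*g - 10)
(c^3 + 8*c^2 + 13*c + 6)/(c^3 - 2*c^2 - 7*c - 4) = (c + 6)/(c - 4)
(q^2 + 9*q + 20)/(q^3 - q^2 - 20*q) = (q + 5)/(q*(q - 5))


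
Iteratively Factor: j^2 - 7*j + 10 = (j - 2)*(j - 5)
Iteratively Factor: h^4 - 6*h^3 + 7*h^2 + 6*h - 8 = (h + 1)*(h^3 - 7*h^2 + 14*h - 8) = (h - 1)*(h + 1)*(h^2 - 6*h + 8) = (h - 4)*(h - 1)*(h + 1)*(h - 2)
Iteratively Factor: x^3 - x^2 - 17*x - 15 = (x - 5)*(x^2 + 4*x + 3) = (x - 5)*(x + 1)*(x + 3)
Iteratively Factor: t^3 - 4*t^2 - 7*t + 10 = (t - 1)*(t^2 - 3*t - 10) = (t - 1)*(t + 2)*(t - 5)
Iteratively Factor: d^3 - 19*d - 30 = (d - 5)*(d^2 + 5*d + 6) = (d - 5)*(d + 2)*(d + 3)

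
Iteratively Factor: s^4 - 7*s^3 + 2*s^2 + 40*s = (s + 2)*(s^3 - 9*s^2 + 20*s) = (s - 5)*(s + 2)*(s^2 - 4*s) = s*(s - 5)*(s + 2)*(s - 4)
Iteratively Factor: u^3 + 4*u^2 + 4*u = (u + 2)*(u^2 + 2*u) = (u + 2)^2*(u)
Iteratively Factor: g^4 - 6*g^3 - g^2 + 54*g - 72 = (g + 3)*(g^3 - 9*g^2 + 26*g - 24) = (g - 2)*(g + 3)*(g^2 - 7*g + 12) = (g - 3)*(g - 2)*(g + 3)*(g - 4)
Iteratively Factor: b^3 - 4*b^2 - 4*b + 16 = (b - 2)*(b^2 - 2*b - 8) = (b - 2)*(b + 2)*(b - 4)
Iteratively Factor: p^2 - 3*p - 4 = (p - 4)*(p + 1)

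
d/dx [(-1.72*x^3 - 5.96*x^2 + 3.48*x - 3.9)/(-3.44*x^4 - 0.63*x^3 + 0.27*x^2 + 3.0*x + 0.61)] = (-5.9168*x^6 - 41.0048*x^5 + 31.6944*x^4 - 59.5992*x^3 - 29.3382*x^2 - 5.1652*x + 13.8228)/(11.8336*x^8 + 4.3344*x^7 - 1.4607*x^6 - 20.9802*x^5 - 7.9039*x^4 + 0.8514*x^3 + 9.3294*x^2 + 3.66*x + 0.3721)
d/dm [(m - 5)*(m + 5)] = 2*m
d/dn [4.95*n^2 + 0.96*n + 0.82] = 9.9*n + 0.96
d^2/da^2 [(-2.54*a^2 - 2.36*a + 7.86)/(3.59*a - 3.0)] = (106.046532 - 2.8421709430404e-14*a^2)/(46.268279*a^3 - 115.9929*a^2 + 96.93*a - 27.0)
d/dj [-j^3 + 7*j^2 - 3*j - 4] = -3*j^2 + 14*j - 3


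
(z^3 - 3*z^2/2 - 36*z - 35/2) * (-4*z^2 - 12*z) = -4*z^5 - 6*z^4 + 162*z^3 + 502*z^2 + 210*z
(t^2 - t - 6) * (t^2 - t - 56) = t^4 - 2*t^3 - 61*t^2 + 62*t + 336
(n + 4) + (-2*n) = 4 - n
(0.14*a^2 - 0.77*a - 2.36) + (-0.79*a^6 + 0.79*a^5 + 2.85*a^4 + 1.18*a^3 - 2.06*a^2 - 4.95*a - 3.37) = -0.79*a^6 + 0.79*a^5 + 2.85*a^4 + 1.18*a^3 - 1.92*a^2 - 5.72*a - 5.73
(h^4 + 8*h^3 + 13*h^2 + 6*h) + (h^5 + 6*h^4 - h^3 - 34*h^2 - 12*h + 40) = h^5 + 7*h^4 + 7*h^3 - 21*h^2 - 6*h + 40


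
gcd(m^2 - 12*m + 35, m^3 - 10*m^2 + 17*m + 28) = m - 7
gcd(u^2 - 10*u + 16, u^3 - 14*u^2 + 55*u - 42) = 1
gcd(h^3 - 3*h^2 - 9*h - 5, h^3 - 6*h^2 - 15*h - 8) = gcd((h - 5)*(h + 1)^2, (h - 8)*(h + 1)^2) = h^2 + 2*h + 1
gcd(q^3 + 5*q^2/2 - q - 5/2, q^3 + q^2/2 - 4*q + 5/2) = q^2 + 3*q/2 - 5/2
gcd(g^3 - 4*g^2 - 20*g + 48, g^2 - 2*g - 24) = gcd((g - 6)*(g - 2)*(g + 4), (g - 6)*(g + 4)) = g^2 - 2*g - 24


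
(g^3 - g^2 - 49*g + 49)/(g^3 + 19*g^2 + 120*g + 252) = (g^2 - 8*g + 7)/(g^2 + 12*g + 36)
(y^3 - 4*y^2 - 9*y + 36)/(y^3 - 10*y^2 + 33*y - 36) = (y + 3)/(y - 3)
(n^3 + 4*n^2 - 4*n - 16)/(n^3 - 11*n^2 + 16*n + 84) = (n^2 + 2*n - 8)/(n^2 - 13*n + 42)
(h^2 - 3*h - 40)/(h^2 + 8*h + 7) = (h^2 - 3*h - 40)/(h^2 + 8*h + 7)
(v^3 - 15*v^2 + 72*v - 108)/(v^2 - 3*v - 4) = (-v^3 + 15*v^2 - 72*v + 108)/(-v^2 + 3*v + 4)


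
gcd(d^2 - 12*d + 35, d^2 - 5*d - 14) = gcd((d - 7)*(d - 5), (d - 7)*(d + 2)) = d - 7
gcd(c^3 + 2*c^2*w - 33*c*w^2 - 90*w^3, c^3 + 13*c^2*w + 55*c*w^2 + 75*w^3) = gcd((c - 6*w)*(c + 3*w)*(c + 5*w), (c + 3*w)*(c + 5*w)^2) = c^2 + 8*c*w + 15*w^2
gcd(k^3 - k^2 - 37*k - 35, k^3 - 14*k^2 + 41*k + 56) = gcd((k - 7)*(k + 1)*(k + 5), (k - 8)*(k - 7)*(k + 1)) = k^2 - 6*k - 7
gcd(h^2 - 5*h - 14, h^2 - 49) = h - 7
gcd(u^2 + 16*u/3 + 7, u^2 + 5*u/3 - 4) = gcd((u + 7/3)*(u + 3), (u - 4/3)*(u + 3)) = u + 3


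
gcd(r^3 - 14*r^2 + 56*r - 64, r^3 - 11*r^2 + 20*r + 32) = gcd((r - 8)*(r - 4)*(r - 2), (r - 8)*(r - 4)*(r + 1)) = r^2 - 12*r + 32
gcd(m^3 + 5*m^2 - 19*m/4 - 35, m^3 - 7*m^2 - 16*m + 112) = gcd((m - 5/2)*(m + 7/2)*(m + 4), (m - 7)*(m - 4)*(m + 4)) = m + 4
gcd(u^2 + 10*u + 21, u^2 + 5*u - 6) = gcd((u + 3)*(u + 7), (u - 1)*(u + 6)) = 1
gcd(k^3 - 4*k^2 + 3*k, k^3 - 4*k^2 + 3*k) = k^3 - 4*k^2 + 3*k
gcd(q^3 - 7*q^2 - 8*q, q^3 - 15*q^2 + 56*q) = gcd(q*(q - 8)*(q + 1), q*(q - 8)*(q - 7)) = q^2 - 8*q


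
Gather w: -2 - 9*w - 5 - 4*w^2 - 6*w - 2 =-4*w^2 - 15*w - 9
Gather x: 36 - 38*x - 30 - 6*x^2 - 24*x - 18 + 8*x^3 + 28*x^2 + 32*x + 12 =8*x^3 + 22*x^2 - 30*x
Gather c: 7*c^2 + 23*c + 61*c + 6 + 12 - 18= 7*c^2 + 84*c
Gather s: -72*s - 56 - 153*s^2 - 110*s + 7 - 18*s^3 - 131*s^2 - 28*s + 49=-18*s^3 - 284*s^2 - 210*s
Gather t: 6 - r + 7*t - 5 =-r + 7*t + 1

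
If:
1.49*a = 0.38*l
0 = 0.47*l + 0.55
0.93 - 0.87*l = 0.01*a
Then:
No Solution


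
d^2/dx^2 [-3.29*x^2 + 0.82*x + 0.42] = -6.58000000000000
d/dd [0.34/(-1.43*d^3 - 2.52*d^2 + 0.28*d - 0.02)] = (1.4586*d^2 + 1.7136*d - 0.0952)/(1.43*d^3 + 2.52*d^2 - 0.28*d + 0.02)^2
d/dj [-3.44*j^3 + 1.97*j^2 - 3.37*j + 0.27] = -10.32*j^2 + 3.94*j - 3.37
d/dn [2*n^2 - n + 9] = 4*n - 1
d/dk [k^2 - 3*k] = 2*k - 3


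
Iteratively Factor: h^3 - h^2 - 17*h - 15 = (h - 5)*(h^2 + 4*h + 3) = (h - 5)*(h + 1)*(h + 3)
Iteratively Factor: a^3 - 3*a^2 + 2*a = (a - 2)*(a^2 - a) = (a - 2)*(a - 1)*(a)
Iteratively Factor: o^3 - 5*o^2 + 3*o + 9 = (o + 1)*(o^2 - 6*o + 9) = (o - 3)*(o + 1)*(o - 3)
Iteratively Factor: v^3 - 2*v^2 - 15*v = (v)*(v^2 - 2*v - 15) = v*(v + 3)*(v - 5)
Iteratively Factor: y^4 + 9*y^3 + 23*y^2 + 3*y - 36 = (y + 3)*(y^3 + 6*y^2 + 5*y - 12) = (y - 1)*(y + 3)*(y^2 + 7*y + 12) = (y - 1)*(y + 3)^2*(y + 4)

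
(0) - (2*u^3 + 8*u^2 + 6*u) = -2*u^3 - 8*u^2 - 6*u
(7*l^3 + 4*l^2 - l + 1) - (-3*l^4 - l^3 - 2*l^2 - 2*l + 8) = 3*l^4 + 8*l^3 + 6*l^2 + l - 7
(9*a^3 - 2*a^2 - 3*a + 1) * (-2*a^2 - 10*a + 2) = -18*a^5 - 86*a^4 + 44*a^3 + 24*a^2 - 16*a + 2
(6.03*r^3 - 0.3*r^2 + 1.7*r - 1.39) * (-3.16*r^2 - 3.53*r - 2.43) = -19.0548*r^5 - 20.3379*r^4 - 18.9659*r^3 - 0.879599999999999*r^2 + 0.775699999999999*r + 3.3777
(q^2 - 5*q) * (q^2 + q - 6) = q^4 - 4*q^3 - 11*q^2 + 30*q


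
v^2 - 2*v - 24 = (v - 6)*(v + 4)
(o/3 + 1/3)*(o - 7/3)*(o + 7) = o^3/3 + 17*o^2/9 - 35*o/9 - 49/9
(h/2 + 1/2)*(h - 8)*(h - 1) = h^3/2 - 4*h^2 - h/2 + 4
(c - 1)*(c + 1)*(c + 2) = c^3 + 2*c^2 - c - 2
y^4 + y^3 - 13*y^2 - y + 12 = (y - 3)*(y - 1)*(y + 1)*(y + 4)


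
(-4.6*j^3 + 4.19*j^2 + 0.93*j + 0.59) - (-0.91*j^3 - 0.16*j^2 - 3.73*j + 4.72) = -3.69*j^3 + 4.35*j^2 + 4.66*j - 4.13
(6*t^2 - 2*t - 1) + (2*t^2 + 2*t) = 8*t^2 - 1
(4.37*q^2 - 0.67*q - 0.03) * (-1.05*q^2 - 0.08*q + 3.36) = -4.5885*q^4 + 0.3539*q^3 + 14.7683*q^2 - 2.2488*q - 0.1008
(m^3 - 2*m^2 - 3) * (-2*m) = -2*m^4 + 4*m^3 + 6*m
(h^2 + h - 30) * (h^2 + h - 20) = h^4 + 2*h^3 - 49*h^2 - 50*h + 600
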